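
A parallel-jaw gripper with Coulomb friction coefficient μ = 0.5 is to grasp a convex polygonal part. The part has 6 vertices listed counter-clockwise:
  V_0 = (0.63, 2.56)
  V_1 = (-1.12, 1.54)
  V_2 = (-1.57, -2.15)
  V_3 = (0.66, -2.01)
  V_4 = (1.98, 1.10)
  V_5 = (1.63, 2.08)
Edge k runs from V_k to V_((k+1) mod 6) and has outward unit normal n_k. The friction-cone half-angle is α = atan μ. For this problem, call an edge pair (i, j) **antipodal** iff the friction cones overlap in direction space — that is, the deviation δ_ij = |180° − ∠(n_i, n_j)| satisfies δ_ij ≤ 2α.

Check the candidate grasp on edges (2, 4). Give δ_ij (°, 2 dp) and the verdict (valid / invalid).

δ = 73.94°, invalid

α = atan 0.5 = 26.57°;  2α = 53.13°
edge 2: e_2 = (+2.23, +0.14);  n_2 = (+0.0627, -0.9980)
edge 4: e_4 = (-0.35, +0.98);  n_4 = (+0.9417, +0.3363)
∠(n_2, n_4) = 106.06°
δ = |180° − 106.06°| = 73.94°
73.94° > 2α = 53.13°  →  invalid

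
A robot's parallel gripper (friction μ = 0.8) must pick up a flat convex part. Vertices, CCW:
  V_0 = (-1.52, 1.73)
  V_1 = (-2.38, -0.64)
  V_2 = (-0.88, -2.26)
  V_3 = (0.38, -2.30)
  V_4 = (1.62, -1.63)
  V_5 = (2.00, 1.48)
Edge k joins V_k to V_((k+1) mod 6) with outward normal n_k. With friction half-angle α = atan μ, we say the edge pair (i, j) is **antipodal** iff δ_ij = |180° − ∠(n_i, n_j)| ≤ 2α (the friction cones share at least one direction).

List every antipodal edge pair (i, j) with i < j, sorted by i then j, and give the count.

α = atan 0.8 = 38.66°;  2α = 77.32°
n_0 = (-0.9400, +0.3411)
n_1 = (-0.7338, -0.6794)
n_2 = (-0.0317, -0.9995)
n_3 = (+0.4754, -0.8798)
n_4 = (+0.9926, -0.1213)
n_5 = (+0.0708, +0.9975)
  (0,1): δ = 117.26°  ·
  (0,2): δ = 71.87°  ✓
  (0,3): δ = 41.67°  ✓
  (0,4): δ = 12.98°  ✓
  (0,5): δ = 105.88°  ·
  (1,2): δ = 134.62°  ·
  (1,3): δ = 104.41°  ·
  (1,4): δ = 49.76°  ✓
  (1,5): δ = 43.14°  ✓
  (2,3): δ = 149.80°  ·
  (2,4): δ = 95.15°  ·
  (2,5): δ = 2.24°  ✓
  (3,4): δ = 125.35°  ·
  (3,5): δ = 32.45°  ✓
  (4,5): δ = 87.10°  ·
antipodal pairs: 7

count = 7; pairs: (0,2), (0,3), (0,4), (1,4), (1,5), (2,5), (3,5)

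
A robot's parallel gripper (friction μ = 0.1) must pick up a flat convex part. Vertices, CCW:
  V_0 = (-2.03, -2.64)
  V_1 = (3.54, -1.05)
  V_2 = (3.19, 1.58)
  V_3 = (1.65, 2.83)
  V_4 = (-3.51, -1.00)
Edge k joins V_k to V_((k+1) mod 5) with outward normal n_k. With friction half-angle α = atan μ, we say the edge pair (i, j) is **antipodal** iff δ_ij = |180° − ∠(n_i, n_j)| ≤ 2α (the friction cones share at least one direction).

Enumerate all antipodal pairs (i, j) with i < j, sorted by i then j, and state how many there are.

α = atan 0.1 = 5.71°;  2α = 11.42°
n_0 = (+0.2745, -0.9616)
n_1 = (+0.9913, +0.1319)
n_2 = (+0.6302, +0.7764)
n_3 = (-0.5960, +0.8030)
n_4 = (-0.7424, -0.6700)
  (0,1): δ = 98.35°  ·
  (0,2): δ = 55.00°  ·
  (0,3): δ = 20.65°  ·
  (0,4): δ = 116.13°  ·
  (1,2): δ = 136.65°  ·
  (1,3): δ = 61.00°  ·
  (1,4): δ = 34.48°  ·
  (2,3): δ = 104.35°  ·
  (2,4): δ = 8.87°  ✓
  (3,4): δ = 84.52°  ·
antipodal pairs: 1

count = 1; pairs: (2,4)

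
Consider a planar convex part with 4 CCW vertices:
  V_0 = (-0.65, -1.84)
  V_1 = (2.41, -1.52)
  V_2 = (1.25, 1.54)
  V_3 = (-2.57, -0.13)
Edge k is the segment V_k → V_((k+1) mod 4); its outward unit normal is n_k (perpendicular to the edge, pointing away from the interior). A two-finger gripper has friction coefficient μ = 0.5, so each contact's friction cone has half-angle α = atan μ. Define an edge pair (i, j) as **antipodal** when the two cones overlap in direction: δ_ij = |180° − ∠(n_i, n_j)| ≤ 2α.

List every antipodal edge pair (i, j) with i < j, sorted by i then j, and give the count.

α = atan 0.5 = 26.57°;  2α = 53.13°
n_0 = (+0.1040, -0.9946)
n_1 = (+0.9351, +0.3545)
n_2 = (-0.4006, +0.9163)
n_3 = (-0.6651, -0.7468)
  (0,1): δ = 75.21°  ·
  (0,2): δ = 17.64°  ✓
  (0,3): δ = 132.34°  ·
  (1,2): δ = 87.15°  ·
  (1,3): δ = 27.55°  ✓
  (2,3): δ = 65.30°  ·
antipodal pairs: 2

count = 2; pairs: (0,2), (1,3)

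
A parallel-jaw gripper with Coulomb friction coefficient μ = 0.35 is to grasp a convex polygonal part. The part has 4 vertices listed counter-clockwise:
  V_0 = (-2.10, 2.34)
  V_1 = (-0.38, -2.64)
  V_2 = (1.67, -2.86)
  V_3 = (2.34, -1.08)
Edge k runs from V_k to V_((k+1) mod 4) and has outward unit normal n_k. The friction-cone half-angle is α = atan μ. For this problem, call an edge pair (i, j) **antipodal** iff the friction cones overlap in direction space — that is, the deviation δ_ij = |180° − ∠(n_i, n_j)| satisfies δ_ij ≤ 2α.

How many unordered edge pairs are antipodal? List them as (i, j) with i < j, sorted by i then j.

count = 2; pairs: (0,3), (1,3)

α = atan 0.35 = 19.29°;  2α = 38.58°
n_0 = (-0.9452, -0.3265)
n_1 = (-0.1067, -0.9943)
n_2 = (+0.9359, -0.3523)
n_3 = (+0.6102, +0.7922)
  (0,1): δ = 115.18°  ·
  (0,2): δ = 39.68°  ·
  (0,3): δ = 33.34°  ✓
  (1,2): δ = 104.50°  ·
  (1,3): δ = 31.48°  ✓
  (2,3): δ = 106.98°  ·
antipodal pairs: 2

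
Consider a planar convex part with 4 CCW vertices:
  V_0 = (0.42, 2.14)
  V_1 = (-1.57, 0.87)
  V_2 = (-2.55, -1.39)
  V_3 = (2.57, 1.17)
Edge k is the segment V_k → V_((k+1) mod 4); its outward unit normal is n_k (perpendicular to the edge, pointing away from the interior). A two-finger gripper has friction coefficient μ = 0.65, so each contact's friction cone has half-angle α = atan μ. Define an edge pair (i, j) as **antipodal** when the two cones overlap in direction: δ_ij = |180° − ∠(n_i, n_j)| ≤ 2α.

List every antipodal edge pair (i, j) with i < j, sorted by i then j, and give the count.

count = 3; pairs: (0,2), (1,2), (2,3)

α = atan 0.65 = 33.02°;  2α = 66.05°
n_0 = (-0.5380, +0.8430)
n_1 = (-0.9175, +0.3978)
n_2 = (+0.4472, -0.8944)
n_3 = (+0.4112, +0.9115)
  (0,1): δ = 145.99°  ·
  (0,2): δ = 5.98°  ✓
  (0,3): δ = 123.17°  ·
  (1,2): δ = 39.99°  ✓
  (1,3): δ = 89.16°  ·
  (2,3): δ = 50.85°  ✓
antipodal pairs: 3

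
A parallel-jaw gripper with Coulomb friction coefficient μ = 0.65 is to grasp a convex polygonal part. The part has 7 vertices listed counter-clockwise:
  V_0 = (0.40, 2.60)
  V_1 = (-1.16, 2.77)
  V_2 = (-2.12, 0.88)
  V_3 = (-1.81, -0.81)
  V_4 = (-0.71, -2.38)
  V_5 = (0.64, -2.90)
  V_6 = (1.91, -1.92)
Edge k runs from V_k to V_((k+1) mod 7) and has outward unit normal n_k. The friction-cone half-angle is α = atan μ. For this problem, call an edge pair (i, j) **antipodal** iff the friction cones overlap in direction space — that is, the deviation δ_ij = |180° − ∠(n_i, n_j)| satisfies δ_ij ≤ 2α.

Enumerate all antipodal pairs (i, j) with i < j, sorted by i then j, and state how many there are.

α = atan 0.65 = 33.02°;  2α = 66.05°
n_0 = (+0.1083, +0.9941)
n_1 = (-0.8916, +0.4529)
n_2 = (-0.9836, -0.1804)
n_3 = (-0.8190, -0.5738)
n_4 = (-0.3594, -0.9332)
n_5 = (+0.6109, -0.7917)
n_6 = (+0.9485, +0.3169)
  (0,1): δ = 110.71°  ·
  (0,2): δ = 73.39°  ·
  (0,3): δ = 48.76°  ✓
  (0,4): δ = 14.85°  ✓
  (0,5): δ = 43.87°  ✓
  (0,6): δ = 114.69°  ·
  (1,2): δ = 142.68°  ·
  (1,3): δ = 118.06°  ·
  (1,4): δ = 84.14°  ·
  (1,5): δ = 25.42°  ✓
  (1,6): δ = 45.40°  ✓
  (2,3): δ = 155.38°  ·
  (2,4): δ = 121.46°  ·
  (2,5): δ = 62.74°  ✓
  (2,6): δ = 8.08°  ✓
  (3,4): δ = 146.08°  ·
  (3,5): δ = 87.36°  ·
  (3,6): δ = 16.54°  ✓
  (4,5): δ = 121.28°  ·
  (4,6): δ = 50.46°  ✓
  (5,6): δ = 109.18°  ·
antipodal pairs: 9

count = 9; pairs: (0,3), (0,4), (0,5), (1,5), (1,6), (2,5), (2,6), (3,6), (4,6)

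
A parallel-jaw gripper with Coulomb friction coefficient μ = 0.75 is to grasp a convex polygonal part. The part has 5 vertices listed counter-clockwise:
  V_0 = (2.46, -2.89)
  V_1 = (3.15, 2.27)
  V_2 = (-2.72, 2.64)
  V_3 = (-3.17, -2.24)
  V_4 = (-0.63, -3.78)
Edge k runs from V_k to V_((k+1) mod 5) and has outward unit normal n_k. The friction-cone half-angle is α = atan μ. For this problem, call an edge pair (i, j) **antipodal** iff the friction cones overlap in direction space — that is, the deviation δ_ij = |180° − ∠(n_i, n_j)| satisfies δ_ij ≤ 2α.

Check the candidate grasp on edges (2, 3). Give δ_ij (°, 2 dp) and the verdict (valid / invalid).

α = atan 0.75 = 36.87°;  2α = 73.74°
edge 2: e_2 = (-0.45, -4.88);  n_2 = (-0.9958, +0.0918)
edge 3: e_3 = (+2.54, -1.54);  n_3 = (-0.5185, -0.8551)
∠(n_2, n_3) = 64.04°
δ = |180° − 64.04°| = 115.96°
115.96° > 2α = 73.74°  →  invalid

δ = 115.96°, invalid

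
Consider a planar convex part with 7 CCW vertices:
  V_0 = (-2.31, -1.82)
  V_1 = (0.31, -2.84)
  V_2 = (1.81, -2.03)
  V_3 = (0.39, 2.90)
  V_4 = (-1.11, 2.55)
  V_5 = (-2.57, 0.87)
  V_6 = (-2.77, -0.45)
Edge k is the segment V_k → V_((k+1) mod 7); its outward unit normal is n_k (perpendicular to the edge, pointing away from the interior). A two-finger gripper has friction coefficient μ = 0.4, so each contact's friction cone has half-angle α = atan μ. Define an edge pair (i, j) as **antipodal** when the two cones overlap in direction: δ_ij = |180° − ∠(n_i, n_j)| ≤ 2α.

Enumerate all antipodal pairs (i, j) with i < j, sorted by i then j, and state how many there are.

count = 5; pairs: (0,3), (1,3), (1,4), (2,5), (2,6)

α = atan 0.4 = 21.80°;  2α = 43.60°
n_0 = (-0.3628, -0.9319)
n_1 = (+0.4751, -0.8799)
n_2 = (+0.9609, +0.2768)
n_3 = (-0.2272, +0.9738)
n_4 = (-0.7548, +0.6560)
n_5 = (-0.9887, +0.1498)
n_6 = (-0.9480, -0.3183)
  (0,1): δ = 130.36°  ·
  (0,2): δ = 52.66°  ·
  (0,3): δ = 34.41°  ✓
  (0,4): δ = 70.28°  ·
  (0,5): δ = 102.66°  ·
  (0,6): δ = 129.83°  ·
  (1,2): δ = 102.30°  ·
  (1,3): δ = 15.24°  ✓
  (1,4): δ = 20.64°  ✓
  (1,5): δ = 53.02°  ·
  (1,6): δ = 80.19°  ·
  (2,3): δ = 92.93°  ·
  (2,4): δ = 57.06°  ·
  (2,5): δ = 24.68°  ✓
  (2,6): δ = 2.49°  ✓
  (3,4): δ = 144.13°  ·
  (3,5): δ = 111.75°  ·
  (3,6): δ = 84.57°  ·
  (4,5): δ = 147.62°  ·
  (4,6): δ = 120.45°  ·
  (5,6): δ = 152.82°  ·
antipodal pairs: 5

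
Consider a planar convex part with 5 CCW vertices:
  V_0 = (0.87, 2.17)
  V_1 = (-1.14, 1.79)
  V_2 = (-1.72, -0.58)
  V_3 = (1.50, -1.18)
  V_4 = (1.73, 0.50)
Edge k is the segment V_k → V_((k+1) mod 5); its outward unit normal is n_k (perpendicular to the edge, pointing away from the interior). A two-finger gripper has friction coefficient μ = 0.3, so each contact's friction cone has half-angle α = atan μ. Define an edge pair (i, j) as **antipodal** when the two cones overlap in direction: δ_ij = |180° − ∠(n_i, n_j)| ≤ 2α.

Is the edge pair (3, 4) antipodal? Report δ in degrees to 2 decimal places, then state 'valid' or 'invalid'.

δ = 144.96°, invalid

α = atan 0.3 = 16.70°;  2α = 33.40°
edge 3: e_3 = (+0.23, +1.68);  n_3 = (+0.9908, -0.1356)
edge 4: e_4 = (-0.86, +1.67);  n_4 = (+0.8890, +0.4578)
∠(n_3, n_4) = 35.04°
δ = |180° − 35.04°| = 144.96°
144.96° > 2α = 33.40°  →  invalid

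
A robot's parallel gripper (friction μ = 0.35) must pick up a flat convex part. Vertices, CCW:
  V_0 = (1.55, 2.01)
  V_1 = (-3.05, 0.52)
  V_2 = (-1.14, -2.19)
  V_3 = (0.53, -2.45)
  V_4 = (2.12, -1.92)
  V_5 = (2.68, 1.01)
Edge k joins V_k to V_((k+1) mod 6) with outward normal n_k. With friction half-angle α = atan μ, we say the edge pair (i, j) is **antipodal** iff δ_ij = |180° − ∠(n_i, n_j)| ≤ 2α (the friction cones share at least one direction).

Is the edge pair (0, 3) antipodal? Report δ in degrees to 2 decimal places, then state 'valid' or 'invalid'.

δ = 0.49°, valid

α = atan 0.35 = 19.29°;  2α = 38.58°
edge 0: e_0 = (-4.60, -1.49);  n_0 = (-0.3082, +0.9513)
edge 3: e_3 = (+1.59, +0.53);  n_3 = (+0.3162, -0.9487)
∠(n_0, n_3) = 179.51°
δ = |180° − 179.51°| = 0.49°
0.49° ≤ 2α = 38.58°  →  valid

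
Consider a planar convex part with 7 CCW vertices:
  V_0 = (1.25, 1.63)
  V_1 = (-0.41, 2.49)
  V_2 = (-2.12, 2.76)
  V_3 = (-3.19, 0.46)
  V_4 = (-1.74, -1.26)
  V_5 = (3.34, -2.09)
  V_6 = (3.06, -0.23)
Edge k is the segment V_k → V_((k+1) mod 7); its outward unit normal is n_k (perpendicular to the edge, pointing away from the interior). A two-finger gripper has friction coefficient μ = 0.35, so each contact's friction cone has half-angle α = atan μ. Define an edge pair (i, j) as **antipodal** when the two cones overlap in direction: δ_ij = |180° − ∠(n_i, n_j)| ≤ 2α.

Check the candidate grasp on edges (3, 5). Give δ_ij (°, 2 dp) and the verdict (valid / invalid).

α = atan 0.35 = 19.29°;  2α = 38.58°
edge 3: e_3 = (+1.45, -1.72);  n_3 = (-0.7646, -0.6445)
edge 5: e_5 = (-0.28, +1.86);  n_5 = (+0.9889, +0.1489)
∠(n_3, n_5) = 148.43°
δ = |180° − 148.43°| = 31.57°
31.57° ≤ 2α = 38.58°  →  valid

δ = 31.57°, valid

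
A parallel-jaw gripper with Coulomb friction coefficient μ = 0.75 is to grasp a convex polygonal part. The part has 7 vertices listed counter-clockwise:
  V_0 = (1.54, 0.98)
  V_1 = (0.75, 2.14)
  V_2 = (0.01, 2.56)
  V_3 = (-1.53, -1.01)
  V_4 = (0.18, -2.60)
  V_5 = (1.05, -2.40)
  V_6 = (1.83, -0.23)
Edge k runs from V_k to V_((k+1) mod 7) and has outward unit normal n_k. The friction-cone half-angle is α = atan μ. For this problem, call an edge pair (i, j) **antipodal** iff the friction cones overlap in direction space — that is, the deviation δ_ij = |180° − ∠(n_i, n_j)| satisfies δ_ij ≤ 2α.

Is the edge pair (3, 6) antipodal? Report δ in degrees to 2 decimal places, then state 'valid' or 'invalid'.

α = atan 0.75 = 36.87°;  2α = 73.74°
edge 3: e_3 = (+1.71, -1.59);  n_3 = (-0.6809, -0.7323)
edge 6: e_6 = (-0.29, +1.21);  n_6 = (+0.9725, +0.2331)
∠(n_3, n_6) = 146.40°
δ = |180° − 146.40°| = 33.60°
33.60° ≤ 2α = 73.74°  →  valid

δ = 33.60°, valid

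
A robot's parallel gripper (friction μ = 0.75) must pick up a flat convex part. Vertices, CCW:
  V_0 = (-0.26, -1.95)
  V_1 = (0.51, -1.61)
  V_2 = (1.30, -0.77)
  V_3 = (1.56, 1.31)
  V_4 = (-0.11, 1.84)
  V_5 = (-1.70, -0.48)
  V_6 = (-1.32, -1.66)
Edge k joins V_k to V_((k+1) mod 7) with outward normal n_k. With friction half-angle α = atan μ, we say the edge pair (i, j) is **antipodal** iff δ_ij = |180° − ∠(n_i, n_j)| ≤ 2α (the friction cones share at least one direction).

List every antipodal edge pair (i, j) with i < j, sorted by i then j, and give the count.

count = 10; pairs: (0,3), (0,4), (1,3), (1,4), (1,5), (2,4), (2,5), (3,5), (3,6), (4,6)

α = atan 0.75 = 36.87°;  2α = 73.74°
n_0 = (+0.4039, -0.9148)
n_1 = (+0.7285, -0.6851)
n_2 = (+0.9923, -0.1240)
n_3 = (+0.3025, +0.9532)
n_4 = (-0.8249, +0.5653)
n_5 = (-0.9519, -0.3065)
n_6 = (-0.2639, -0.9646)
  (0,1): δ = 157.07°  ·
  (0,2): δ = 120.95°  ·
  (0,3): δ = 41.43°  ✓
  (0,4): δ = 31.75°  ✓
  (0,5): δ = 84.03°  ·
  (0,6): δ = 140.87°  ·
  (1,2): δ = 143.88°  ·
  (1,3): δ = 64.36°  ✓
  (1,4): δ = 8.82°  ✓
  (1,5): δ = 61.09°  ✓
  (1,6): δ = 117.94°  ·
  (2,3): δ = 100.48°  ·
  (2,4): δ = 27.30°  ✓
  (2,5): δ = 24.98°  ✓
  (2,6): δ = 81.82°  ·
  (3,4): δ = 106.82°  ·
  (3,5): δ = 54.54°  ✓
  (3,6): δ = 2.31°  ✓
  (4,5): δ = 127.73°  ·
  (4,6): δ = 70.88°  ✓
  (5,6): δ = 123.15°  ·
antipodal pairs: 10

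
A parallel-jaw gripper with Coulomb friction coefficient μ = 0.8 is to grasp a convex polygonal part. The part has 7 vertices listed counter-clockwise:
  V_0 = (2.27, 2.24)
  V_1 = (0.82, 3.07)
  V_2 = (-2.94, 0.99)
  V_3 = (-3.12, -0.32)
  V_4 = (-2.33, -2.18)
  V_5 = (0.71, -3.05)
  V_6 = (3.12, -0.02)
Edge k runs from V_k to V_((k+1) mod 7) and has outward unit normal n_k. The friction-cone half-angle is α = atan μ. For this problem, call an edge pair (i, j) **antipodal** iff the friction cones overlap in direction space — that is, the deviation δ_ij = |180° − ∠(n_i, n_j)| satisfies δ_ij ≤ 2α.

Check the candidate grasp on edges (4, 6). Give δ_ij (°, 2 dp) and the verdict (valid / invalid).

α = atan 0.8 = 38.66°;  2α = 77.32°
edge 4: e_4 = (+3.04, -0.87);  n_4 = (-0.2751, -0.9614)
edge 6: e_6 = (-0.85, +2.26);  n_6 = (+0.9360, +0.3520)
∠(n_4, n_6) = 126.58°
δ = |180° − 126.58°| = 53.42°
53.42° ≤ 2α = 77.32°  →  valid

δ = 53.42°, valid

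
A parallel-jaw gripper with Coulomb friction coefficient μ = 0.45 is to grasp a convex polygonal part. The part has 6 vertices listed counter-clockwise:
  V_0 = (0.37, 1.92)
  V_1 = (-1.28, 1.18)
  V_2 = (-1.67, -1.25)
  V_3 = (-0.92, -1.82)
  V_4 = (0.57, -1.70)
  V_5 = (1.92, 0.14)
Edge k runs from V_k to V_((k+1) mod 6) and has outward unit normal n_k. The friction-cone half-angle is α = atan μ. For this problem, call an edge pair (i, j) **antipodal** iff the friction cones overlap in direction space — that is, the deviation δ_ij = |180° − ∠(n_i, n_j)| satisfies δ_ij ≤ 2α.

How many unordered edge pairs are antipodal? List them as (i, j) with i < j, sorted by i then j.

count = 4; pairs: (0,3), (0,4), (1,4), (2,5)

α = atan 0.45 = 24.23°;  2α = 48.46°
n_0 = (-0.4092, +0.9124)
n_1 = (-0.9874, +0.1585)
n_2 = (-0.6051, -0.7962)
n_3 = (+0.0803, -0.9968)
n_4 = (+0.8063, -0.5916)
n_5 = (+0.7541, +0.6567)
  (0,1): δ = 123.27°  ·
  (0,2): δ = 61.39°  ·
  (0,3): δ = 19.55°  ✓
  (0,4): δ = 29.58°  ✓
  (0,5): δ = 106.89°  ·
  (1,2): δ = 118.12°  ·
  (1,3): δ = 76.28°  ·
  (1,4): δ = 27.15°  ✓
  (1,5): δ = 50.17°  ·
  (2,3): δ = 138.16°  ·
  (2,4): δ = 89.03°  ·
  (2,5): δ = 11.72°  ✓
  (3,4): δ = 130.87°  ·
  (3,5): δ = 53.56°  ·
  (4,5): δ = 102.68°  ·
antipodal pairs: 4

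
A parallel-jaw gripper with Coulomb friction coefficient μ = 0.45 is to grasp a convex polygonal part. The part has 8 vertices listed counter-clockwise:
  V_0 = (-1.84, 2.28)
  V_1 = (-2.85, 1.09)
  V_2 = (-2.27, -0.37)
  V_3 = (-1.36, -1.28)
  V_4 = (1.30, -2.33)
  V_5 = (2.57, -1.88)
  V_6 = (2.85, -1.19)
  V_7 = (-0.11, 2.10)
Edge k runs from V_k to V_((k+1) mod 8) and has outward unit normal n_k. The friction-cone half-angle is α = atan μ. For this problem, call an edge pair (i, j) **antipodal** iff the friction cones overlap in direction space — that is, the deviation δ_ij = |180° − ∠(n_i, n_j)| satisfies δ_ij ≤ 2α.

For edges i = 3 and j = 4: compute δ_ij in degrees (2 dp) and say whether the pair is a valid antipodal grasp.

δ = 138.95°, invalid

α = atan 0.45 = 24.23°;  2α = 48.46°
edge 3: e_3 = (+2.66, -1.05);  n_3 = (-0.3672, -0.9302)
edge 4: e_4 = (+1.27, +0.45);  n_4 = (+0.3340, -0.9426)
∠(n_3, n_4) = 41.05°
δ = |180° − 41.05°| = 138.95°
138.95° > 2α = 48.46°  →  invalid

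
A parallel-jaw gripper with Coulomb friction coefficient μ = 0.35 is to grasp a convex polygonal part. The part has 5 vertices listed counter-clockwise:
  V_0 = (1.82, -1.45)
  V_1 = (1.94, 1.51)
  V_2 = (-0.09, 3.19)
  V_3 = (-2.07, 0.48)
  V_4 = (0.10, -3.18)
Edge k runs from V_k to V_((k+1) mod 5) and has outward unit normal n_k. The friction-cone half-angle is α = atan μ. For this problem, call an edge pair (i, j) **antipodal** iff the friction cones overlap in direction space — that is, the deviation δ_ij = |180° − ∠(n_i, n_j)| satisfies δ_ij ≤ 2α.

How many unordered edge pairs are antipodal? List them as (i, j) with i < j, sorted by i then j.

α = atan 0.35 = 19.29°;  2α = 38.58°
n_0 = (+0.9992, -0.0405)
n_1 = (+0.6376, +0.7704)
n_2 = (-0.8074, +0.5899)
n_3 = (-0.8602, -0.5100)
n_4 = (+0.7092, -0.7051)
  (0,1): δ = 127.29°  ·
  (0,2): δ = 33.83°  ✓
  (0,3): δ = 32.99°  ✓
  (0,4): δ = 137.49°  ·
  (1,2): δ = 86.54°  ·
  (1,3): δ = 19.73°  ✓
  (1,4): δ = 84.78°  ·
  (2,3): δ = 113.18°  ·
  (2,4): δ = 8.68°  ✓
  (3,4): δ = 75.50°  ·
antipodal pairs: 4

count = 4; pairs: (0,2), (0,3), (1,3), (2,4)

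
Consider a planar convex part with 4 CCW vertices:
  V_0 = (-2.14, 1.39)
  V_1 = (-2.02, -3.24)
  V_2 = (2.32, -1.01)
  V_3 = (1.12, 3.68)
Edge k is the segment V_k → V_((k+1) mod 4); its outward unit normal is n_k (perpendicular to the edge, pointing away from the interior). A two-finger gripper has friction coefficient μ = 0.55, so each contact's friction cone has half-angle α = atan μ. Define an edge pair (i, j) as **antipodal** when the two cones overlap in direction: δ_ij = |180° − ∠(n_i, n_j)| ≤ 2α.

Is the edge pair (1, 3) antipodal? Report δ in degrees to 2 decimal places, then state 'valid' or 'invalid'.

α = atan 0.55 = 28.81°;  2α = 57.62°
edge 1: e_1 = (+4.34, +2.23);  n_1 = (+0.4570, -0.8895)
edge 3: e_3 = (-3.26, -2.29);  n_3 = (-0.5748, +0.8183)
∠(n_1, n_3) = 172.11°
δ = |180° − 172.11°| = 7.89°
7.89° ≤ 2α = 57.62°  →  valid

δ = 7.89°, valid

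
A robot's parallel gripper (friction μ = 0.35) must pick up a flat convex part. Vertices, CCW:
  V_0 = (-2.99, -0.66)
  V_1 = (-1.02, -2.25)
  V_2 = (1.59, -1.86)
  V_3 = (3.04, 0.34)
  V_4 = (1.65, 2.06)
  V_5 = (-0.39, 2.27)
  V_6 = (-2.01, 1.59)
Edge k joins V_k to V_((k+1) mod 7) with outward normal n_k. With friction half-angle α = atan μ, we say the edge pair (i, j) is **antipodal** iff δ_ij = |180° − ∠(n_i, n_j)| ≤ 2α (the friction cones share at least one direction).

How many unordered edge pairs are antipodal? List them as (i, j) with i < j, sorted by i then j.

count = 6; pairs: (0,3), (0,4), (1,4), (1,5), (2,5), (2,6)

α = atan 0.35 = 19.29°;  2α = 38.58°
n_0 = (-0.6281, -0.7782)
n_1 = (+0.1478, -0.9890)
n_2 = (+0.8350, -0.5503)
n_3 = (+0.7778, +0.6285)
n_4 = (+0.1024, +0.9947)
n_5 = (-0.3870, +0.9221)
n_6 = (-0.9168, +0.3993)
  (0,1): δ = 132.59°  ·
  (0,2): δ = 84.48°  ·
  (0,3): δ = 12.15°  ✓
  (0,4): δ = 33.03°  ✓
  (0,5): δ = 61.68°  ·
  (0,6): δ = 105.37°  ·
  (1,2): δ = 131.89°  ·
  (1,3): δ = 59.56°  ·
  (1,4): δ = 14.38°  ✓
  (1,5): δ = 14.27°  ✓
  (1,6): δ = 57.97°  ·
  (2,3): δ = 107.67°  ·
  (2,4): δ = 62.49°  ·
  (2,5): δ = 33.84°  ✓
  (2,6): δ = 9.85°  ✓
  (3,4): δ = 134.82°  ·
  (3,5): δ = 106.17°  ·
  (3,6): δ = 62.48°  ·
  (4,5): δ = 151.35°  ·
  (4,6): δ = 107.66°  ·
  (5,6): δ = 136.31°  ·
antipodal pairs: 6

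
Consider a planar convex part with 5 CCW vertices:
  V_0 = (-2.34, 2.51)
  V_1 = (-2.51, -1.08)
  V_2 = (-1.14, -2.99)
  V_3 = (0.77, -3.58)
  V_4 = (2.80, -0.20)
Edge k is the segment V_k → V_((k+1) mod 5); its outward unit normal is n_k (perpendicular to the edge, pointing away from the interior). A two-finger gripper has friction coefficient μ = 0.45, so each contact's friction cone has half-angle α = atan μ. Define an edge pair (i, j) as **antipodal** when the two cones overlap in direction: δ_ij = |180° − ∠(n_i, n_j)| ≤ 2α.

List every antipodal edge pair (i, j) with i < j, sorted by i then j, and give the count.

α = atan 0.45 = 24.23°;  2α = 48.46°
n_0 = (-0.9989, +0.0473)
n_1 = (-0.8126, -0.5828)
n_2 = (-0.2951, -0.9555)
n_3 = (+0.8573, -0.5149)
n_4 = (+0.4664, +0.8846)
  (0,1): δ = 141.64°  ·
  (0,2): δ = 104.45°  ·
  (0,3): δ = 28.28°  ✓
  (0,4): δ = 64.91°  ·
  (1,2): δ = 142.82°  ·
  (1,3): δ = 66.64°  ·
  (1,4): δ = 26.55°  ✓
  (2,3): δ = 103.82°  ·
  (2,4): δ = 10.63°  ✓
  (3,4): δ = 86.81°  ·
antipodal pairs: 3

count = 3; pairs: (0,3), (1,4), (2,4)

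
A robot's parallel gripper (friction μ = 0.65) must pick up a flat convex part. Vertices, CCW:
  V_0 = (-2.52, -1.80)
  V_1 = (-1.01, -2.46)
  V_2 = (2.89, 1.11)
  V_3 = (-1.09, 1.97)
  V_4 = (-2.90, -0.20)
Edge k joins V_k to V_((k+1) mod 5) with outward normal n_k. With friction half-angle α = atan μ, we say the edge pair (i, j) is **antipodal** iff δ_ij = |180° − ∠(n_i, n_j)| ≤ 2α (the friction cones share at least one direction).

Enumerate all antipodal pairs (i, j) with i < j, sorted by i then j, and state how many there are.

count = 5; pairs: (0,2), (1,2), (1,3), (1,4), (2,4)

α = atan 0.65 = 33.02°;  2α = 66.05°
n_0 = (-0.4005, -0.9163)
n_1 = (+0.6752, -0.7376)
n_2 = (+0.2112, +0.9774)
n_3 = (-0.7679, +0.6405)
n_4 = (-0.9729, -0.2311)
  (0,1): δ = 113.92°  ·
  (0,2): δ = 11.42°  ✓
  (0,3): δ = 73.78°  ·
  (0,4): δ = 126.97°  ·
  (1,2): δ = 54.66°  ✓
  (1,3): δ = 7.70°  ✓
  (1,4): δ = 60.89°  ✓
  (2,3): δ = 117.64°  ·
  (2,4): δ = 64.45°  ✓
  (3,4): δ = 126.81°  ·
antipodal pairs: 5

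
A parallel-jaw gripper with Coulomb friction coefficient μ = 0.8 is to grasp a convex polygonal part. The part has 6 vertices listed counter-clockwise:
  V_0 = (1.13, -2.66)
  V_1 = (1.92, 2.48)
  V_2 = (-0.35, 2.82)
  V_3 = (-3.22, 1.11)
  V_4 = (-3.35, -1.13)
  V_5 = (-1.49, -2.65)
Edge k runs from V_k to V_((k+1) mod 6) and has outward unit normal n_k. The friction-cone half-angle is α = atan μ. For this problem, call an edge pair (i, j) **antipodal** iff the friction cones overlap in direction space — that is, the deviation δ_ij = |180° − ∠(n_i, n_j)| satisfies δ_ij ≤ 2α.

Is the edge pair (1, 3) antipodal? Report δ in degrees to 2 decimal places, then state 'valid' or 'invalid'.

δ = 84.80°, invalid

α = atan 0.8 = 38.66°;  2α = 77.32°
edge 1: e_1 = (-2.27, +0.34);  n_1 = (+0.1481, +0.9890)
edge 3: e_3 = (-0.13, -2.24);  n_3 = (-0.9983, +0.0579)
∠(n_1, n_3) = 95.20°
δ = |180° − 95.20°| = 84.80°
84.80° > 2α = 77.32°  →  invalid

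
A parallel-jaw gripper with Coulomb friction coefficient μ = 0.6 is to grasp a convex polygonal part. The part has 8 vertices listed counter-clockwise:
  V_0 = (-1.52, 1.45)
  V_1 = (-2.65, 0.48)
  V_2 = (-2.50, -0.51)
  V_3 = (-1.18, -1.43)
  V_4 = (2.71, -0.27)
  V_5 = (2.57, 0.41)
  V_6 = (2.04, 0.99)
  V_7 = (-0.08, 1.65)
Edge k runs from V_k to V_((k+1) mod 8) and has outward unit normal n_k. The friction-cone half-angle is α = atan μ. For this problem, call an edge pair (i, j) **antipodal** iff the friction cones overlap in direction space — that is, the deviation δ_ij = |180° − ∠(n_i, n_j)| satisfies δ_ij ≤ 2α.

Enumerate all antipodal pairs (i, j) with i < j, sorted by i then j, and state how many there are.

count = 10; pairs: (0,3), (0,4), (1,4), (1,5), (2,4), (2,5), (2,6), (2,7), (3,6), (3,7)

α = atan 0.6 = 30.96°;  2α = 61.93°
n_0 = (-0.6513, +0.7588)
n_1 = (-0.9887, -0.1498)
n_2 = (-0.5718, -0.8204)
n_3 = (+0.2858, -0.9583)
n_4 = (+0.9795, +0.2017)
n_5 = (+0.7382, +0.6746)
n_6 = (+0.2972, +0.9548)
n_7 = (-0.1376, +0.9905)
  (0,1): δ = 122.03°  ·
  (0,2): δ = 75.52°  ·
  (0,3): δ = 24.04°  ✓
  (0,4): δ = 60.99°  ✓
  (0,5): δ = 91.78°  ·
  (0,6): δ = 122.06°  ·
  (0,7): δ = 147.26°  ·
  (1,2): δ = 133.49°  ·
  (1,3): δ = 82.01°  ·
  (1,4): δ = 3.02°  ✓
  (1,5): δ = 33.81°  ✓
  (1,6): δ = 64.09°  ·
  (1,7): δ = 89.29°  ·
  (2,3): δ = 128.52°  ·
  (2,4): δ = 43.49°  ✓
  (2,5): δ = 12.70°  ✓
  (2,6): δ = 17.58°  ✓
  (2,7): δ = 42.78°  ✓
  (3,4): δ = 94.97°  ·
  (3,5): δ = 64.18°  ·
  (3,6): δ = 33.90°  ✓
  (3,7): δ = 8.70°  ✓
  (4,5): δ = 149.21°  ·
  (4,6): δ = 118.93°  ·
  (4,7): δ = 93.73°  ·
  (5,6): δ = 149.71°  ·
  (5,7): δ = 124.51°  ·
  (6,7): δ = 154.80°  ·
antipodal pairs: 10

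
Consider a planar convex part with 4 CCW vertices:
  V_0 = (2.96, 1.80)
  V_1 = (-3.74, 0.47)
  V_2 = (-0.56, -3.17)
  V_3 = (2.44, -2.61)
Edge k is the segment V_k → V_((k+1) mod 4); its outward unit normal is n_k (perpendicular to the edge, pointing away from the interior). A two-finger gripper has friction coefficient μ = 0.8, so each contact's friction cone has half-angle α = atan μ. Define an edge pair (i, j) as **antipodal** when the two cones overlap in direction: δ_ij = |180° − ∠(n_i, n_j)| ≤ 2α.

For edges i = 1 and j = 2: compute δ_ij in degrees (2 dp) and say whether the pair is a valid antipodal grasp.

δ = 120.57°, invalid

α = atan 0.8 = 38.66°;  2α = 77.32°
edge 1: e_1 = (+3.18, -3.64);  n_1 = (-0.7531, -0.6579)
edge 2: e_2 = (+3.00, +0.56);  n_2 = (+0.1835, -0.9830)
∠(n_1, n_2) = 59.43°
δ = |180° − 59.43°| = 120.57°
120.57° > 2α = 77.32°  →  invalid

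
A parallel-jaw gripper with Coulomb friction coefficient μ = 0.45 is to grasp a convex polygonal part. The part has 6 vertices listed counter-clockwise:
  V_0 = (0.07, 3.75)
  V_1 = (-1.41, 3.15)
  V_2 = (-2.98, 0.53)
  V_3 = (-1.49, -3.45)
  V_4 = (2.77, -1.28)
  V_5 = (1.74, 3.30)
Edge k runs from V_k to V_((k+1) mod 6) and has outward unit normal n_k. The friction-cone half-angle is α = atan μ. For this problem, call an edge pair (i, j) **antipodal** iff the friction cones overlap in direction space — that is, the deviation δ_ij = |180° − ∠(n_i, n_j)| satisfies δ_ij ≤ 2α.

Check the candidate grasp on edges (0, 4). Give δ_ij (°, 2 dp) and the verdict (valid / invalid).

α = atan 0.45 = 24.23°;  2α = 48.46°
edge 0: e_0 = (-1.48, -0.60);  n_0 = (-0.3757, +0.9267)
edge 4: e_4 = (-1.03, +4.58);  n_4 = (+0.9756, +0.2194)
∠(n_0, n_4) = 99.39°
δ = |180° − 99.39°| = 80.61°
80.61° > 2α = 48.46°  →  invalid

δ = 80.61°, invalid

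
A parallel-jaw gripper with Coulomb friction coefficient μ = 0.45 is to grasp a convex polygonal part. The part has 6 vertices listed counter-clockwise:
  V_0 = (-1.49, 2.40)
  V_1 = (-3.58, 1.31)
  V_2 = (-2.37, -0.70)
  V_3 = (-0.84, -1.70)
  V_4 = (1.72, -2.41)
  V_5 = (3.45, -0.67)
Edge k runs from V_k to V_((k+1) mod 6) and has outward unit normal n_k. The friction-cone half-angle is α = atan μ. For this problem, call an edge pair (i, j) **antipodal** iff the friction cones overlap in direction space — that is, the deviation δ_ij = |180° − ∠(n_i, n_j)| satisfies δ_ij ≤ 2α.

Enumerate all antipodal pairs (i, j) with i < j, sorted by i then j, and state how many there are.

α = atan 0.45 = 24.23°;  2α = 48.46°
n_0 = (-0.4624, +0.8867)
n_1 = (-0.8567, -0.5157)
n_2 = (-0.5471, -0.8371)
n_3 = (-0.2673, -0.9636)
n_4 = (+0.7091, -0.7051)
n_5 = (+0.5278, +0.8493)
  (0,1): δ = 86.50°  ·
  (0,2): δ = 60.71°  ·
  (0,3): δ = 43.04°  ✓
  (0,4): δ = 17.62°  ✓
  (0,5): δ = 120.60°  ·
  (1,2): δ = 154.22°  ·
  (1,3): δ = 136.55°  ·
  (1,4): δ = 75.88°  ·
  (1,5): δ = 27.09°  ✓
  (2,3): δ = 162.33°  ·
  (2,4): δ = 101.67°  ·
  (2,5): δ = 1.31°  ✓
  (3,4): δ = 119.33°  ·
  (3,5): δ = 16.36°  ✓
  (4,5): δ = 77.02°  ·
antipodal pairs: 5

count = 5; pairs: (0,3), (0,4), (1,5), (2,5), (3,5)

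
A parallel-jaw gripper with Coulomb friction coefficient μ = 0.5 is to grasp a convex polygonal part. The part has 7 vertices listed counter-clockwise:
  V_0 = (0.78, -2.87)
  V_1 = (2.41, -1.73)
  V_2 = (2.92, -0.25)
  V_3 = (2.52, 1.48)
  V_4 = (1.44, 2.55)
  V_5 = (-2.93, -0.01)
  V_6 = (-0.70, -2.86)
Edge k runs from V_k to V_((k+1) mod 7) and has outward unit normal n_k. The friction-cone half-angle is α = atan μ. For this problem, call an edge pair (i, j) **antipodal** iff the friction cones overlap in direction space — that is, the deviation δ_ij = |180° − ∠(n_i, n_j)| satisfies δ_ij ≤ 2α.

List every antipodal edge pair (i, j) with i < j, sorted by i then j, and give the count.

count = 6; pairs: (0,4), (1,4), (2,5), (3,5), (3,6), (4,6)

α = atan 0.5 = 26.57°;  2α = 53.13°
n_0 = (+0.5731, -0.8195)
n_1 = (+0.9454, -0.3258)
n_2 = (+0.9743, +0.2253)
n_3 = (+0.7038, +0.7104)
n_4 = (-0.5055, +0.8628)
n_5 = (-0.7876, -0.6162)
n_6 = (-0.0068, -1.0000)
  (0,1): δ = 143.98°  ·
  (0,2): δ = 111.95°  ·
  (0,3): δ = 79.70°  ·
  (0,4): δ = 4.61°  ✓
  (0,5): δ = 93.07°  ·
  (0,6): δ = 144.64°  ·
  (1,2): δ = 147.97°  ·
  (1,3): δ = 115.72°  ·
  (1,4): δ = 40.62°  ✓
  (1,5): δ = 57.06°  ·
  (1,6): δ = 108.63°  ·
  (2,3): δ = 147.75°  ·
  (2,4): δ = 72.66°  ·
  (2,5): δ = 25.02°  ✓
  (2,6): δ = 76.59°  ·
  (3,4): δ = 104.90°  ·
  (3,5): δ = 7.22°  ✓
  (3,6): δ = 44.35°  ✓
  (4,5): δ = 82.32°  ·
  (4,6): δ = 30.75°  ✓
  (5,6): δ = 128.43°  ·
antipodal pairs: 6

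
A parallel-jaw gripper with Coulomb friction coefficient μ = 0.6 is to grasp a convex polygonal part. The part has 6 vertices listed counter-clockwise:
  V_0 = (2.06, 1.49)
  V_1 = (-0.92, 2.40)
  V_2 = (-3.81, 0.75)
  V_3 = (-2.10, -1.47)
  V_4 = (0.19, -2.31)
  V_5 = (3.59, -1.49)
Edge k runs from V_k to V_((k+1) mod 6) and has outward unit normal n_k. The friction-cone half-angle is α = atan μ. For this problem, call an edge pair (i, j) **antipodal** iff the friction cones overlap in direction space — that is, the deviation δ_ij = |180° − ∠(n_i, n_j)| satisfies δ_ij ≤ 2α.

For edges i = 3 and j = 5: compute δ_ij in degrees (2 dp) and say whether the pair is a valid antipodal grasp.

δ = 42.68°, valid

α = atan 0.6 = 30.96°;  2α = 61.93°
edge 3: e_3 = (+2.29, -0.84);  n_3 = (-0.3444, -0.9388)
edge 5: e_5 = (-1.53, +2.98);  n_5 = (+0.8896, +0.4567)
∠(n_3, n_5) = 137.32°
δ = |180° − 137.32°| = 42.68°
42.68° ≤ 2α = 61.93°  →  valid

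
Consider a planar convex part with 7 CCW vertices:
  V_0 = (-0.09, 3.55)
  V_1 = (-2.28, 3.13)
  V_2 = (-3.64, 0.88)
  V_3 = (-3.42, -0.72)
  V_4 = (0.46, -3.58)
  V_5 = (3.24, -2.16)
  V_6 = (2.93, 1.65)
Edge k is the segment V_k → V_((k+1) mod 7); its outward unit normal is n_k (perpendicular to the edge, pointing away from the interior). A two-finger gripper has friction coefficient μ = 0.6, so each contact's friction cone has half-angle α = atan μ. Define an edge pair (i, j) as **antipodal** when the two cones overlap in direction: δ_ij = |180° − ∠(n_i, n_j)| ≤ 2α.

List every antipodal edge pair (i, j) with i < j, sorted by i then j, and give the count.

α = atan 0.6 = 30.96°;  2α = 61.93°
n_0 = (-0.1883, +0.9821)
n_1 = (-0.8558, +0.5173)
n_2 = (-0.9907, -0.1362)
n_3 = (-0.5933, -0.8050)
n_4 = (+0.4549, -0.8906)
n_5 = (+0.9967, +0.0811)
n_6 = (+0.5325, +0.8464)
  (0,1): δ = 132.01°  ·
  (0,2): δ = 93.03°  ·
  (0,3): δ = 47.25°  ✓
  (0,4): δ = 16.20°  ✓
  (0,5): δ = 83.80°  ·
  (0,6): δ = 136.97°  ·
  (1,2): δ = 141.02°  ·
  (1,3): δ = 95.24°  ·
  (1,4): δ = 31.79°  ✓
  (1,5): δ = 35.80°  ✓
  (1,6): δ = 88.98°  ·
  (2,3): δ = 134.22°  ·
  (2,4): δ = 70.77°  ·
  (2,5): δ = 3.18°  ✓
  (2,6): δ = 50.00°  ✓
  (3,4): δ = 116.55°  ·
  (3,5): δ = 48.95°  ✓
  (3,6): δ = 4.22°  ✓
  (4,5): δ = 112.41°  ·
  (4,6): δ = 59.23°  ✓
  (5,6): δ = 126.83°  ·
antipodal pairs: 9

count = 9; pairs: (0,3), (0,4), (1,4), (1,5), (2,5), (2,6), (3,5), (3,6), (4,6)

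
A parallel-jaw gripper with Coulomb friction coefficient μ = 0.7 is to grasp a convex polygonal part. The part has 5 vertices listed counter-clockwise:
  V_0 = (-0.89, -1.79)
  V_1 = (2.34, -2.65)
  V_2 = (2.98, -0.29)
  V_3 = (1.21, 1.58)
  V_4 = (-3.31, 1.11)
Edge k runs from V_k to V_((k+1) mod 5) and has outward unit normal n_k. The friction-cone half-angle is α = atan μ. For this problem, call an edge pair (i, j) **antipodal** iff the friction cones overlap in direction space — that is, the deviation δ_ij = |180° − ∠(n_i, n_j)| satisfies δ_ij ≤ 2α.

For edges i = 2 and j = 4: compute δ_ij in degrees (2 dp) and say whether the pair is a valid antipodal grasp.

δ = 3.58°, valid

α = atan 0.7 = 34.99°;  2α = 69.98°
edge 2: e_2 = (-1.77, +1.87);  n_2 = (+0.7263, +0.6874)
edge 4: e_4 = (+2.42, -2.90);  n_4 = (-0.7678, -0.6407)
∠(n_2, n_4) = 176.42°
δ = |180° − 176.42°| = 3.58°
3.58° ≤ 2α = 69.98°  →  valid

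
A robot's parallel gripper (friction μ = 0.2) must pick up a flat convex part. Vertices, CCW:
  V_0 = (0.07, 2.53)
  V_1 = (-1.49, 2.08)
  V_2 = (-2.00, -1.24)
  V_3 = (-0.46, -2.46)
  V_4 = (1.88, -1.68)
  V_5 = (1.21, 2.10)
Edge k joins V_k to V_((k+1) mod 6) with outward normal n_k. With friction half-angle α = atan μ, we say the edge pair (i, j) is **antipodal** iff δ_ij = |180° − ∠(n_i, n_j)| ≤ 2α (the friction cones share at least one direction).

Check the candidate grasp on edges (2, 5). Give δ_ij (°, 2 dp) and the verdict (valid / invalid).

δ = 17.72°, valid

α = atan 0.2 = 11.31°;  2α = 22.62°
edge 2: e_2 = (+1.54, -1.22);  n_2 = (-0.6210, -0.7838)
edge 5: e_5 = (-1.14, +0.43);  n_5 = (+0.3529, +0.9357)
∠(n_2, n_5) = 162.28°
δ = |180° − 162.28°| = 17.72°
17.72° ≤ 2α = 22.62°  →  valid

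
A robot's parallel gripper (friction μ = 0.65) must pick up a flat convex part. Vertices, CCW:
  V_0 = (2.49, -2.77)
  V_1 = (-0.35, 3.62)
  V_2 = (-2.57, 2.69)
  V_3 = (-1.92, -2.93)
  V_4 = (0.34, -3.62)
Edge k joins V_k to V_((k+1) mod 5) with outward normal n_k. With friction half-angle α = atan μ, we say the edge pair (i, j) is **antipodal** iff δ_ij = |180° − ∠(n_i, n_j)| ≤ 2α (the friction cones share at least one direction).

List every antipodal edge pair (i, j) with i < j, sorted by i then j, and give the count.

α = atan 0.65 = 33.02°;  2α = 66.05°
n_0 = (+0.9138, +0.4061)
n_1 = (-0.3864, +0.9223)
n_2 = (-0.9934, -0.1149)
n_3 = (-0.2920, -0.9564)
n_4 = (+0.3677, -0.9300)
  (0,1): δ = 91.23°  ·
  (0,2): δ = 17.37°  ✓
  (0,3): δ = 49.06°  ✓
  (0,4): δ = 87.61°  ·
  (1,2): δ = 106.13°  ·
  (1,3): δ = 39.71°  ✓
  (1,4): δ = 1.16°  ✓
  (2,3): δ = 113.58°  ·
  (2,4): δ = 75.03°  ·
  (3,4): δ = 141.45°  ·
antipodal pairs: 4

count = 4; pairs: (0,2), (0,3), (1,3), (1,4)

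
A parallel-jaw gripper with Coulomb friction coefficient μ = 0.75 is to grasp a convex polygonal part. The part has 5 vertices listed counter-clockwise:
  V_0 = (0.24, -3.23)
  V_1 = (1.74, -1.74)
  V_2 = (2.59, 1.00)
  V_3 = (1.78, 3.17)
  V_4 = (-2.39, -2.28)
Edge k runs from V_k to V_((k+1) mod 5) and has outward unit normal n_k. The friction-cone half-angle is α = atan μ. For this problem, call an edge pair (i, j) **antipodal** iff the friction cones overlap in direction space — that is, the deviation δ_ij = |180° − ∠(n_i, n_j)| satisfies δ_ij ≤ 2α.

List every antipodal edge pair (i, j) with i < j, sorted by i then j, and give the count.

count = 5; pairs: (0,3), (1,3), (2,3), (2,4), (3,4)

α = atan 0.75 = 36.87°;  2α = 73.74°
n_0 = (+0.7047, -0.7095)
n_1 = (+0.9551, -0.2963)
n_2 = (+0.9369, +0.3497)
n_3 = (-0.7942, +0.6077)
n_4 = (-0.3397, -0.9405)
  (0,1): δ = 152.04°  ·
  (0,2): δ = 114.34°  ·
  (0,3): δ = 7.77°  ✓
  (0,4): δ = 115.33°  ·
  (1,2): δ = 142.30°  ·
  (1,3): δ = 20.19°  ✓
  (1,4): δ = 87.37°  ·
  (2,3): δ = 57.89°  ✓
  (2,4): δ = 49.67°  ✓
  (3,4): δ = 72.44°  ✓
antipodal pairs: 5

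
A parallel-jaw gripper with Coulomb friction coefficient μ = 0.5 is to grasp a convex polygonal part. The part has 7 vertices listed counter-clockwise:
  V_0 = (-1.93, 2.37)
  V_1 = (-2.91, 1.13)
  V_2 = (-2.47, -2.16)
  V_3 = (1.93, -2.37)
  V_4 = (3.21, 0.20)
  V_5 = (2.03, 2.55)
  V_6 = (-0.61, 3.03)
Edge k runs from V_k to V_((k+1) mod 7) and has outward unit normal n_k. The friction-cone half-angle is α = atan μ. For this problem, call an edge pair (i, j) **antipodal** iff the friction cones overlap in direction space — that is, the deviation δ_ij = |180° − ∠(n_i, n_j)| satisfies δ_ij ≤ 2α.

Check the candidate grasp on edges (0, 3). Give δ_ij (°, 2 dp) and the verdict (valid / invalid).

α = atan 0.5 = 26.57°;  2α = 53.13°
edge 0: e_0 = (-0.98, -1.24);  n_0 = (-0.7846, +0.6201)
edge 3: e_3 = (+1.28, +2.57);  n_3 = (+0.8951, -0.4458)
∠(n_0, n_3) = 168.16°
δ = |180° − 168.16°| = 11.84°
11.84° ≤ 2α = 53.13°  →  valid

δ = 11.84°, valid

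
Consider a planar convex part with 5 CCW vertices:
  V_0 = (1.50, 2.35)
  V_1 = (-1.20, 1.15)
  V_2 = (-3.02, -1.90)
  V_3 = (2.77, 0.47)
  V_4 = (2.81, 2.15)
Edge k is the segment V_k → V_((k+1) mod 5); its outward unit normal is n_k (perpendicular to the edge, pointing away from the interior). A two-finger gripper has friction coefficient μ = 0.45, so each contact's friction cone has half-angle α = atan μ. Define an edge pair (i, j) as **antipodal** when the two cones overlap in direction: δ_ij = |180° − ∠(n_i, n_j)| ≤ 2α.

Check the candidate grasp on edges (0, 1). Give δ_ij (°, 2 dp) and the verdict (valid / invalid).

δ = 144.79°, invalid

α = atan 0.45 = 24.23°;  2α = 48.46°
edge 0: e_0 = (-2.70, -1.20);  n_0 = (-0.4061, +0.9138)
edge 1: e_1 = (-1.82, -3.05);  n_1 = (-0.8587, +0.5124)
∠(n_0, n_1) = 35.21°
δ = |180° − 35.21°| = 144.79°
144.79° > 2α = 48.46°  →  invalid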